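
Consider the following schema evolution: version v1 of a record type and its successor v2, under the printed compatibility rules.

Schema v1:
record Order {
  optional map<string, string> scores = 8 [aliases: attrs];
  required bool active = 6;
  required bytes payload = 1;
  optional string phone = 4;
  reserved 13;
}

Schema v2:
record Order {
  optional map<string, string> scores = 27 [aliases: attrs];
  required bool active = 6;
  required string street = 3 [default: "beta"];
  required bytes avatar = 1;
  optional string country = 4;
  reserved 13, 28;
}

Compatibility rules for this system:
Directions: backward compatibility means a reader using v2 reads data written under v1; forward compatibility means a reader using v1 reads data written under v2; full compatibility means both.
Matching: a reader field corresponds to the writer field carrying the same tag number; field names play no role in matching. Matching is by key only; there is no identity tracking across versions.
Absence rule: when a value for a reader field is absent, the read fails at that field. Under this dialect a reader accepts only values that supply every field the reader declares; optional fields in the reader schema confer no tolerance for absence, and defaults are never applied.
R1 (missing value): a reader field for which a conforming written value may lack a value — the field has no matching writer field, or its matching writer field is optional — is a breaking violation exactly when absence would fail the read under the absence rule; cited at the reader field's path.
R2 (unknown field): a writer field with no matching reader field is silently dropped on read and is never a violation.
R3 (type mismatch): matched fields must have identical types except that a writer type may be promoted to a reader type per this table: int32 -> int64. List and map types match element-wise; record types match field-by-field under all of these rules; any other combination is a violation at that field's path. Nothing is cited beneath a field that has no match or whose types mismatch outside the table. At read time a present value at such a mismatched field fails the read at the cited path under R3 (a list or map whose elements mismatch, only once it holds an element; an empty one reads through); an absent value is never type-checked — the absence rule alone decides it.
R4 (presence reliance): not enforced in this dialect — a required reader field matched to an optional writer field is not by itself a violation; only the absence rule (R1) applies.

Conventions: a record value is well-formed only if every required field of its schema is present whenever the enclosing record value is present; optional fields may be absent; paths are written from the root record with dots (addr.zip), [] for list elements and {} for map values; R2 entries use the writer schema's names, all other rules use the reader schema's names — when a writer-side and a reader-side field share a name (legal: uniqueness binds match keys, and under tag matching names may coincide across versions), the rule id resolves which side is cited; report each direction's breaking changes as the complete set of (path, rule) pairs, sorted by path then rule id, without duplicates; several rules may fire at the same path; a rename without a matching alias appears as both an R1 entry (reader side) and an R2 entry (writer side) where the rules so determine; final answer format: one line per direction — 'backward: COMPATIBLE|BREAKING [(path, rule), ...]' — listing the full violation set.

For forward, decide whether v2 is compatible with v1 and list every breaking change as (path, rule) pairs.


forward: BREAKING [(phone, R1), (scores, R1)]

arrows below run writer -> reader for Order
checking forward for Order: reader v1 against writer v2:
  no writer field matches reader scores
  active <- active (bool -> bool, writer required)
  payload <- avatar (bytes -> bytes, writer required)
  phone <- country (string -> string, writer optional)
  writer field scores has no reader counterpart
  writer field street has no reader counterpart
  violation R1 at phone
  violation R1 at scores
  => forward: BREAKING (2)
remaining Order differences; none change what is asked:
  renamed field payload to avatar in record Order -> no rule fires on it in Order's dialect; the asked verdict holds
  added field street to record Order: required string, tag 3, default "beta" (in v2 it sits immediately before avatar) -> fires only in the backward direction of Order, which is not asked here
  field scores in record Order: tag 8 changed to 27 -> no rule fires on it in Order's dialect; the asked verdict holds
  renamed field phone to country in record Order -> fires only in the backward direction of Order, which is not asked here


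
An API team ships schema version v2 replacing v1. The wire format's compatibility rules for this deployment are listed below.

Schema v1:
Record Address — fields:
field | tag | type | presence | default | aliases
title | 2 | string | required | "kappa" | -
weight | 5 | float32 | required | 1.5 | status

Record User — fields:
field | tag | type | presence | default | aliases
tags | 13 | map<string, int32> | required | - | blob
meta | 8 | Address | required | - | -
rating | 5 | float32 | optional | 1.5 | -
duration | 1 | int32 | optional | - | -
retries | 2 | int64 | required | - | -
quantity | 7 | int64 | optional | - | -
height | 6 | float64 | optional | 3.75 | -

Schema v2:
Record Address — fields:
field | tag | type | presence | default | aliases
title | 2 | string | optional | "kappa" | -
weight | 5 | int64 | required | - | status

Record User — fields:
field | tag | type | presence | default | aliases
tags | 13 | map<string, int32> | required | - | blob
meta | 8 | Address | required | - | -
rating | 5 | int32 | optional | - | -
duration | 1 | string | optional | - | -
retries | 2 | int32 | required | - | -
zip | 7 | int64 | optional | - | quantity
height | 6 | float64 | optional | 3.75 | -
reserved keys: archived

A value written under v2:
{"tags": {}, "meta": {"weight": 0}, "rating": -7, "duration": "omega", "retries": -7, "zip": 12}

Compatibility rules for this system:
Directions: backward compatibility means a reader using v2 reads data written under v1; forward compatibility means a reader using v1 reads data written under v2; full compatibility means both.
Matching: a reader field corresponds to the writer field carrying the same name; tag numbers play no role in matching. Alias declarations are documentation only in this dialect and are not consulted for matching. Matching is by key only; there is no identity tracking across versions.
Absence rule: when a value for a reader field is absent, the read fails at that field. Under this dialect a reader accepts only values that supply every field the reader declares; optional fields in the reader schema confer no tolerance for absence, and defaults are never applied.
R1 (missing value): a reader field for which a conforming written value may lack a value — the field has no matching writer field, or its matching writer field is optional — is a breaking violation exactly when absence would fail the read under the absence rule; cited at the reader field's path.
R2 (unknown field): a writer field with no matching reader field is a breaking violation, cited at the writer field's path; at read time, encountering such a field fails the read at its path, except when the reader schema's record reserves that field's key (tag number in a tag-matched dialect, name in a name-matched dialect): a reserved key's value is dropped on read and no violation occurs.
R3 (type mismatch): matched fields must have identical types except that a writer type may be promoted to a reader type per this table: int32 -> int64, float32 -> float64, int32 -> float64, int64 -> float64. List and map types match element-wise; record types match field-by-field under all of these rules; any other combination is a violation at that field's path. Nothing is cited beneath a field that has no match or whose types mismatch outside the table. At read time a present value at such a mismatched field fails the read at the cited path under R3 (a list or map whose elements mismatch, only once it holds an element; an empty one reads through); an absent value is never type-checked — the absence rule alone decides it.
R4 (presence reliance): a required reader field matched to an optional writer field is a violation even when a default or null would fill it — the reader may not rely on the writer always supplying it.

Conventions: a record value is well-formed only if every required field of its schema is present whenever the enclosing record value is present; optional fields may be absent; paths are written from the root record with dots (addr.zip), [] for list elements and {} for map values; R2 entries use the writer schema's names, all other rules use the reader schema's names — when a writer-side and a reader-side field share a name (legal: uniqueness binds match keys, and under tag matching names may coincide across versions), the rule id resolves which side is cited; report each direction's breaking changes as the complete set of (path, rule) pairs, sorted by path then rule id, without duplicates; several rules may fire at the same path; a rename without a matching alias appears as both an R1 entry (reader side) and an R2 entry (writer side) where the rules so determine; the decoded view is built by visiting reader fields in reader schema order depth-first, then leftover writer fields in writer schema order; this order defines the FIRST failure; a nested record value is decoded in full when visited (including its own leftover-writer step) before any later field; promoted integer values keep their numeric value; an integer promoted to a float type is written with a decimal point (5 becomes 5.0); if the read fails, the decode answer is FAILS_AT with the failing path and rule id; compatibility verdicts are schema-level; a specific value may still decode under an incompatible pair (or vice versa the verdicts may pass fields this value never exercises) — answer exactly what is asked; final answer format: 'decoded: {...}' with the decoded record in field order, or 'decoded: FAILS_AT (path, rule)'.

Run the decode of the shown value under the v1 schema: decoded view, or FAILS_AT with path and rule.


decoded: FAILS_AT (meta.title, R1)

arrows below run writer -> reader for User
decode walk for User under reader schema v1:
  tags := {}
  read fails at meta.title under R1 (no fill)
  => FAILS_AT (meta.title, R1)
the other User changes do not affect what is asked:
  field retries in record User: type int64 changed to int32 -> schema-level compatibility only; this User value's decode is unchanged
  field duration in record User: type int32 changed to string -> schema-level compatibility only; this User value's decode is unchanged
  field rating in record User: type float32 changed to int32 (its default is dropped) -> schema-level compatibility only; this User value's decode is unchanged
  field weight in record Address: type float32 changed to int64 (its default is dropped) -> schema-level compatibility only; this User value's decode is unchanged
  renamed field quantity to zip in record User (alias quantity declared on the renamed field) -> schema-level compatibility only; this User value's decode is unchanged


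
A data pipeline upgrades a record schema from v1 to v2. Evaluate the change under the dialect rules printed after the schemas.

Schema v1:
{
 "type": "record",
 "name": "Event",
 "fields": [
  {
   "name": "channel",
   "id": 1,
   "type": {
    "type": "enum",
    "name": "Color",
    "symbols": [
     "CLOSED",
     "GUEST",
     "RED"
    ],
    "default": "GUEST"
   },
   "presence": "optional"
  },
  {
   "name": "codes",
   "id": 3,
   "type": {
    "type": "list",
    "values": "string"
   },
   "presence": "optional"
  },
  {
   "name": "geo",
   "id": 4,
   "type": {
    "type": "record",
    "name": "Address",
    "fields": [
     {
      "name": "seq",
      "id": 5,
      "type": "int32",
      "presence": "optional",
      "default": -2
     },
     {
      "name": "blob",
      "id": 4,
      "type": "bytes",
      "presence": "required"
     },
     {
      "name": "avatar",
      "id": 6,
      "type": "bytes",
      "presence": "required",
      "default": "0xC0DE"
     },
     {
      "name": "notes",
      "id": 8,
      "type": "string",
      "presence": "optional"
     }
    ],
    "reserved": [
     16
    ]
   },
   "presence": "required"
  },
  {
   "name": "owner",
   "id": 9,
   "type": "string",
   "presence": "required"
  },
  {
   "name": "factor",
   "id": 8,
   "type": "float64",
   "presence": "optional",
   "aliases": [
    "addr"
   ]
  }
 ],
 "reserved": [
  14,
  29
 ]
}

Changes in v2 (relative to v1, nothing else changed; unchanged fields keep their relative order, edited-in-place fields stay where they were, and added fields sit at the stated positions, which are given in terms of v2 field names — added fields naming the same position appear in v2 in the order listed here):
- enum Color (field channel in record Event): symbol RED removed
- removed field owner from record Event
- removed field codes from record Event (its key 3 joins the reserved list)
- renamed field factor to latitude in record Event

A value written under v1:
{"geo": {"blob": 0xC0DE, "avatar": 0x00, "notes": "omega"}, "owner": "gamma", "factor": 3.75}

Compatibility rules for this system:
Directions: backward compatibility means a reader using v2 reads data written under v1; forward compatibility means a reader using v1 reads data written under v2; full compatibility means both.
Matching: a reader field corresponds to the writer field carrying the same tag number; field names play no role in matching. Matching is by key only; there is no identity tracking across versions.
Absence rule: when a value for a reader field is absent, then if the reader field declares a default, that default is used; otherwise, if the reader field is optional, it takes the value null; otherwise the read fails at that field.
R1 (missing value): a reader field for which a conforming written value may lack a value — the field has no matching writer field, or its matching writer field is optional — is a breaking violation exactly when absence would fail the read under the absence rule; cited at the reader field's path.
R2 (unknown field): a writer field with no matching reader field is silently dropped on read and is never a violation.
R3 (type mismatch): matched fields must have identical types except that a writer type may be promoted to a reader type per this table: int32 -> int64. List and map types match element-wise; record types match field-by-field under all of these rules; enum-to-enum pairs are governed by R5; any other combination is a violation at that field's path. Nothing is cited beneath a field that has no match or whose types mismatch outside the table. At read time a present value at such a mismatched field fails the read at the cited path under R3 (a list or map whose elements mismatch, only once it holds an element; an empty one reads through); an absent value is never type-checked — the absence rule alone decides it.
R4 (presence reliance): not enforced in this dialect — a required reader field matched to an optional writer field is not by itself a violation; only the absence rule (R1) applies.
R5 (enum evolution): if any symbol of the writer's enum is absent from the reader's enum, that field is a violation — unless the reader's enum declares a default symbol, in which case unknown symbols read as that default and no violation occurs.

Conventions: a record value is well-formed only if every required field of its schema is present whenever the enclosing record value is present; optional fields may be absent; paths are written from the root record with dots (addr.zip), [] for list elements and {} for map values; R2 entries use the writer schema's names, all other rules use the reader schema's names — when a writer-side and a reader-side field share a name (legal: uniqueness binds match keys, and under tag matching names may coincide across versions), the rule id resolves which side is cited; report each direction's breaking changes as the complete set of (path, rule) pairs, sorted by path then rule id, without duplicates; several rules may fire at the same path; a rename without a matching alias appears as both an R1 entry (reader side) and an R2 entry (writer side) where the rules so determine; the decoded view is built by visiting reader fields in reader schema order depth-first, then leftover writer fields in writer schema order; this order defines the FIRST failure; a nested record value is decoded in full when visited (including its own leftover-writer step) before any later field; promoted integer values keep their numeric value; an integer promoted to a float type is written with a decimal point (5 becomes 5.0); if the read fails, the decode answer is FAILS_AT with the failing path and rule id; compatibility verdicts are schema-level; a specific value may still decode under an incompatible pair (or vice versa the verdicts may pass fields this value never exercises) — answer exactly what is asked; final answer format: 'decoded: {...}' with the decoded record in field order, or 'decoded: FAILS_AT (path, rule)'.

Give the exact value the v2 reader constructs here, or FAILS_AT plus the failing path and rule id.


in Event below, arrows point writer -> reader
decode walk for Event under reader schema v2:
  channel := null (absent, optional -> null)
  geo.seq := -2 (absent -> default)
  geo.blob := 0xC0DE
  geo.avatar := 0x00
  geo.notes := "omega"
  latitude := 3.75 (from writer factor)
  writer owner: unknown -> dropped
  => decoded: {"channel": null, "geo": {"seq": -2, "blob": 0xC0DE, "avatar": 0x00, "notes": "omega"}, "latitude": 3.75}
checking off the Event differences that do not matter here:
  enum Color (field channel in record Event): symbol RED removed -> no rule fires on it and the decoded Event view is identical with or without it

decoded: {"channel": null, "geo": {"seq": -2, "blob": 0xC0DE, "avatar": 0x00, "notes": "omega"}, "latitude": 3.75}


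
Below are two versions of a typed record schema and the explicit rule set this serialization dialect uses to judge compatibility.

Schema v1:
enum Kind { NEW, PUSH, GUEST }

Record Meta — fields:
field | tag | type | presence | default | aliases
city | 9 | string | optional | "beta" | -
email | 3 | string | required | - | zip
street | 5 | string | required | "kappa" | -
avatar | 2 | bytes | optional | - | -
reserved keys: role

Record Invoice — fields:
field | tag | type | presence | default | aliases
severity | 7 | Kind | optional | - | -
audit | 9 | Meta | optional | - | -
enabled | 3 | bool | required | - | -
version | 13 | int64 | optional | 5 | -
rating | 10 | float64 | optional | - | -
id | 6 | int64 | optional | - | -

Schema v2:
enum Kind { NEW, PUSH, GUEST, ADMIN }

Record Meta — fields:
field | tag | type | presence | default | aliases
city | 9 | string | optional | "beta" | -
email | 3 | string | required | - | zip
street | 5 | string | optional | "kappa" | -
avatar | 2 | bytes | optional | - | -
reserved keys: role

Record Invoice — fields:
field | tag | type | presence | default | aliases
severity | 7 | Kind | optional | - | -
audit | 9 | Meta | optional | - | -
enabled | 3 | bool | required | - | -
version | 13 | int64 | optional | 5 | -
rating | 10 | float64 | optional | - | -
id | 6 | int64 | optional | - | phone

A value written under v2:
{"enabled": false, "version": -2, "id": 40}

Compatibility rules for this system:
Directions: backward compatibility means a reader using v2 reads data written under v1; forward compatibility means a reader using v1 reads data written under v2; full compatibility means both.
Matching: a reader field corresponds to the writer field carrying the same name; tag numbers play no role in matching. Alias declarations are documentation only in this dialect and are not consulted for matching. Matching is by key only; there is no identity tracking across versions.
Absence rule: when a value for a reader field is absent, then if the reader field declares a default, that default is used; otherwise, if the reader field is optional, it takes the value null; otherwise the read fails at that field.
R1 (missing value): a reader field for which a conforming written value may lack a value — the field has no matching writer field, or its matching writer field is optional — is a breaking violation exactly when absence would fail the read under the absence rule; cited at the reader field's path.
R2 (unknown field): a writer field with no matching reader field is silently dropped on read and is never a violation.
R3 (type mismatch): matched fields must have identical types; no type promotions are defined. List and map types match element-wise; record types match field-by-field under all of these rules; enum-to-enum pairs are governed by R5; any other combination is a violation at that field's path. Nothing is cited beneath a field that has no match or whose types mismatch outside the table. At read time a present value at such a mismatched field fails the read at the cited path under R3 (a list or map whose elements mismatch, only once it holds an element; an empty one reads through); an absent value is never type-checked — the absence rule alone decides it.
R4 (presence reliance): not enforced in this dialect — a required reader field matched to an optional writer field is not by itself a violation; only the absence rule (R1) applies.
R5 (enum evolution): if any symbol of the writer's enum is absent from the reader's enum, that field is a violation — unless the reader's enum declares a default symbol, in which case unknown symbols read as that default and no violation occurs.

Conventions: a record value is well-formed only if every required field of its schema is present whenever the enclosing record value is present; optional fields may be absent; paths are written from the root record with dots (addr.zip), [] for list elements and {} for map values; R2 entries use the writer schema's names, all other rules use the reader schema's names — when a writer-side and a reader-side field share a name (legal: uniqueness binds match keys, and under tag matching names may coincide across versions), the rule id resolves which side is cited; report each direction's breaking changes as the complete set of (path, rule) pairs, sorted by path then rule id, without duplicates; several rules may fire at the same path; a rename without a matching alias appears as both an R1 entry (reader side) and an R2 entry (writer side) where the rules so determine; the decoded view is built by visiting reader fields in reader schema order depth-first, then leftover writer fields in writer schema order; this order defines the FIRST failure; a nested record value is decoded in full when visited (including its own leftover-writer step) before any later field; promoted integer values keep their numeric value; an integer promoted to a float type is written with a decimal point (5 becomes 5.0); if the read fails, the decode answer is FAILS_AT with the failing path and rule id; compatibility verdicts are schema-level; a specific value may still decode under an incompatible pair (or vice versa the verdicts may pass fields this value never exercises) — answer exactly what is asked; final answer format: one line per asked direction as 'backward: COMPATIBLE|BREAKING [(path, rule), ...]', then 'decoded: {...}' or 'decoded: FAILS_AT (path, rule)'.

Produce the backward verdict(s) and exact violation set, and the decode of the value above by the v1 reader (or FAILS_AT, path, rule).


arrows below run writer -> reader for Invoice
backward for Invoice (reader v2, writer v1):
  severity: Kind -> Kind, writer optional; from severity
  audit: Meta -> Meta, writer optional; from audit
  enabled: bool -> bool, writer required; from enabled
  version: int64 -> int64, writer optional; from version
  rating: float64 -> float64, writer optional; from rating
  id: int64 -> int64, writer optional; from id
  audit.city: string -> string, writer optional; from audit.city
  audit.email: string -> string, writer required; from audit.email
  audit.street: string -> string, writer required; from audit.street
  audit.avatar: bytes -> bytes, writer optional; from audit.avatar
  => backward verdict for Invoice: COMPATIBLE, no violations
decode (reader v1):
  severity := null (missing; optional => null)
  audit := null (missing; optional => null)
  enabled := false
  version := -2
  rating := null (missing; optional => null)
  id := 40
  => decoded: {"severity": null, "audit": null, "enabled": false, "version": -2, "rating": null, "id": 40}
the other Invoice changes do not affect what is asked:
  enum Kind (field severity in record Invoice): symbol ADMIN added -> fires only in the forward direction of Invoice, which is not asked here
  field street in record Meta: required changed to optional -> no rule fires on it in Invoice's dialect; the asked verdict holds

backward: COMPATIBLE []; decoded: {"severity": null, "audit": null, "enabled": false, "version": -2, "rating": null, "id": 40}


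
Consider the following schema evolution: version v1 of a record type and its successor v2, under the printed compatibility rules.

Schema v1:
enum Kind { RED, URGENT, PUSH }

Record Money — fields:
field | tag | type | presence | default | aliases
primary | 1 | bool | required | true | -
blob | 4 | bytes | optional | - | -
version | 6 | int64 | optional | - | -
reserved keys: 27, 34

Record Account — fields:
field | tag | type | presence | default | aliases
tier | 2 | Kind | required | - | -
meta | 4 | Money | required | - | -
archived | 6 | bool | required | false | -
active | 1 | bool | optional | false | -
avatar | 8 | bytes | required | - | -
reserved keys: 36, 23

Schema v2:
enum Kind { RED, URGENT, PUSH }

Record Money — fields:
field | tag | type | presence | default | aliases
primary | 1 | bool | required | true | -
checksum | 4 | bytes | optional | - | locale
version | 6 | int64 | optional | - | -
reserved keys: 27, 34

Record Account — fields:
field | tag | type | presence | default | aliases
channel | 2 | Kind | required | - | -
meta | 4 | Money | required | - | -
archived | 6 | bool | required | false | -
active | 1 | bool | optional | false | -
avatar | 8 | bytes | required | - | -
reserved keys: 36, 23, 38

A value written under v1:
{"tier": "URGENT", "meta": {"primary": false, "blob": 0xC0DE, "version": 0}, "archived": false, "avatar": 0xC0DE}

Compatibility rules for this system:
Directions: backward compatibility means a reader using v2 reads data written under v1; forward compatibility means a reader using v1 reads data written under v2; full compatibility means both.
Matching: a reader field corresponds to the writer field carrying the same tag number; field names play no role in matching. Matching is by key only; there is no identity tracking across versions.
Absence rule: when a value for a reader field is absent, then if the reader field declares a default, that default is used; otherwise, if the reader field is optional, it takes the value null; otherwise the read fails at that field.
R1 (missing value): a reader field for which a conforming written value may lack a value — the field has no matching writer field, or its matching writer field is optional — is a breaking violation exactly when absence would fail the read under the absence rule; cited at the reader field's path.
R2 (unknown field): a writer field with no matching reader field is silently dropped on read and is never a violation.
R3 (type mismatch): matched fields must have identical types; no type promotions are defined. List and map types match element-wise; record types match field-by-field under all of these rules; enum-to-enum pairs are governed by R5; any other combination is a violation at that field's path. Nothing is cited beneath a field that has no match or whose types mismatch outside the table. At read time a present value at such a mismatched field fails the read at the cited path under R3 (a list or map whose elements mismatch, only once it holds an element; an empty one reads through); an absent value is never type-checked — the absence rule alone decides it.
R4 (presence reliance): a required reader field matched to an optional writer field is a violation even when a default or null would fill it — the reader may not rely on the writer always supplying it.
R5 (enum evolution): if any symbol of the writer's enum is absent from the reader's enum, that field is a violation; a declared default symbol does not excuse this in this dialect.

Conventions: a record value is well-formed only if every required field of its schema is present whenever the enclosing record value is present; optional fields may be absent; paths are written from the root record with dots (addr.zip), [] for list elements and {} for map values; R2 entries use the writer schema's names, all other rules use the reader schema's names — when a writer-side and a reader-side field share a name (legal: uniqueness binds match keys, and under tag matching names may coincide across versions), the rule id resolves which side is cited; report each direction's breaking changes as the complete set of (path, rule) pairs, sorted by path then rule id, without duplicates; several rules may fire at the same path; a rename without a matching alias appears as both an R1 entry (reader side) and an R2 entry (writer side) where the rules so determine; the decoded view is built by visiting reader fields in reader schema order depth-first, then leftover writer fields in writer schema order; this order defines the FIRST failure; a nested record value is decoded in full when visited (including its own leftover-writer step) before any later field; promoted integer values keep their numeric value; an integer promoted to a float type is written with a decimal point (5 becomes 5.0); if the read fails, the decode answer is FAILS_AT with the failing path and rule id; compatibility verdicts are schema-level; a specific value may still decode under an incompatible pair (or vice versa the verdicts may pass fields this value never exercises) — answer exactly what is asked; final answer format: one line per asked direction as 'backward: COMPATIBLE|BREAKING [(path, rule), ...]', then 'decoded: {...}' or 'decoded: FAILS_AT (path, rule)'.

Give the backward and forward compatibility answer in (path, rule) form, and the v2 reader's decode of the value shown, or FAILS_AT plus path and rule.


the writer's type comes first in each Account pair
backward for Account (reader v2, writer v1):
  channel: paired with writer tier (Kind -> Kind; writer required)
  meta: paired with writer meta (Money -> Money; writer required)
  archived: paired with writer archived (bool -> bool; writer required)
  active: paired with writer active (bool -> bool; writer optional)
  avatar: paired with writer avatar (bytes -> bytes; writer required)
  meta.primary: paired with writer meta.primary (bool -> bool; writer required)
  meta.checksum: paired with writer meta.blob (bytes -> bytes; writer optional)
  meta.version: paired with writer meta.version (int64 -> int64; writer optional)
  => no violations; backward on Account: COMPATIBLE
forward for Account (reader v1, writer v2):
  tier: paired with writer channel (Kind -> Kind; writer required)
  meta: paired with writer meta (Money -> Money; writer required)
  archived: paired with writer archived (bool -> bool; writer required)
  active: paired with writer active (bool -> bool; writer optional)
  avatar: paired with writer avatar (bytes -> bytes; writer required)
  meta.primary: paired with writer meta.primary (bool -> bool; writer required)
  meta.blob: paired with writer meta.checksum (bytes -> bytes; writer optional)
  meta.version: paired with writer meta.version (int64 -> int64; writer optional)
  => no violations; forward on Account: COMPATIBLE
migrating the Account value to v2:
  channel := "URGENT" (from writer tier)
  meta.primary := false
  meta.checksum := 0xC0DE (from writer blob)
  meta.version := 0
  archived := false
  active := false (absent -> default)
  avatar := 0xC0DE
  => decoded: {"channel": "URGENT", "meta": {"primary": false, "checksum": 0xC0DE, "version": 0}, "archived": false, "active": false, "avatar": 0xC0DE}

backward: COMPATIBLE []; forward: COMPATIBLE []; decoded: {"channel": "URGENT", "meta": {"primary": false, "checksum": 0xC0DE, "version": 0}, "archived": false, "active": false, "avatar": 0xC0DE}


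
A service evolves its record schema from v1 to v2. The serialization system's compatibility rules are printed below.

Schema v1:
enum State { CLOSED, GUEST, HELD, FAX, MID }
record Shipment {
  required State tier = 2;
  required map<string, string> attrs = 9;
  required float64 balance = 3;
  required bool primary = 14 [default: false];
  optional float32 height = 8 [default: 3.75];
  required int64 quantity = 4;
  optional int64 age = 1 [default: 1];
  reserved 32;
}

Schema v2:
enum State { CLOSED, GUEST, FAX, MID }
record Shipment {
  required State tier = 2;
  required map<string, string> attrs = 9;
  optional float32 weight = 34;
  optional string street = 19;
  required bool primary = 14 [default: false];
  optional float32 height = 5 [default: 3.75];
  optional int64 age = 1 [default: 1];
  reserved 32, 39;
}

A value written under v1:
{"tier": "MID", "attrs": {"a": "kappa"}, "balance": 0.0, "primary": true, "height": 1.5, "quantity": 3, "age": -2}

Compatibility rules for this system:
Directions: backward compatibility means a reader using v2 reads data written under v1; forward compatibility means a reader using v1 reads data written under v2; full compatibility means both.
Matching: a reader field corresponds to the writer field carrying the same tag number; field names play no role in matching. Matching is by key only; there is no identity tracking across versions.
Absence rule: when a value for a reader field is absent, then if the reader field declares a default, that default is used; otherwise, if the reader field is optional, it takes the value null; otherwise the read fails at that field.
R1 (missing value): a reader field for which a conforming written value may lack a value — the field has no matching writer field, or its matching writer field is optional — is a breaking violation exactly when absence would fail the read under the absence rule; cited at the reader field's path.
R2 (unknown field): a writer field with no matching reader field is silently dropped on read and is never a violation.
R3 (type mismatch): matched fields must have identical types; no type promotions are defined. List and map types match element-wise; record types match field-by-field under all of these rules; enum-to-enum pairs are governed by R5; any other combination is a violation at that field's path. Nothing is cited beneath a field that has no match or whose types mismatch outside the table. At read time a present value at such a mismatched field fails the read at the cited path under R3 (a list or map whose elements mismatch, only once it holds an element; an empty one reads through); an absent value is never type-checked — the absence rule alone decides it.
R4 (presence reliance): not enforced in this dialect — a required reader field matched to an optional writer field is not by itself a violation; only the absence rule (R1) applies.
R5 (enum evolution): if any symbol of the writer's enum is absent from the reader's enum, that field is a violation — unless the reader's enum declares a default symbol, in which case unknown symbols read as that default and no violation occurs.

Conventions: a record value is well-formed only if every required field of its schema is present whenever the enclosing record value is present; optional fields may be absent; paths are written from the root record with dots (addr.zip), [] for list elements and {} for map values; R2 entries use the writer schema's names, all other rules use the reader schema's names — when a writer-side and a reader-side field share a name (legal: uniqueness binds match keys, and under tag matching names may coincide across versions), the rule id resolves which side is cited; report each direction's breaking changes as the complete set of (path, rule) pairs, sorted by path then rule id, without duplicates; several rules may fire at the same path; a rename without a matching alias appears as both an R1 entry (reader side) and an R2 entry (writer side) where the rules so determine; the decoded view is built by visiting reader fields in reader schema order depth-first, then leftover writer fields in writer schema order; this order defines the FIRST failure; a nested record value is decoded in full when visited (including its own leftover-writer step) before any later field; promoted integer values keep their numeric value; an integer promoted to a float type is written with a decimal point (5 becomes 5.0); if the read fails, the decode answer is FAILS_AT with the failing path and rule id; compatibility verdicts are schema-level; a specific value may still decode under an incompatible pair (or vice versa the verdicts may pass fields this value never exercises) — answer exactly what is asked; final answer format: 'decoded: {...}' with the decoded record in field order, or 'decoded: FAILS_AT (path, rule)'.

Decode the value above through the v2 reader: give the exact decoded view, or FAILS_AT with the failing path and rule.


decoded: {"tier": "MID", "attrs": {"a": "kappa"}, "weight": null, "street": null, "primary": true, "height": 3.75, "age": -2}

each type pair in Shipment: writer, then reader
migrating the Shipment value to v2:
  tier := "MID"
  attrs := {"a": "kappa"}
  weight := null (not supplied -> null)
  street := null (not supplied -> null)
  primary := true
  height := 3.75 (no value, default fills)
  age := -2
  writer balance: unmatched, discarded
  writer height: unmatched, discarded
  writer quantity: unmatched, discarded
  => decoded: {"tier": "MID", "attrs": {"a": "kappa"}, "weight": null, "street": null, "primary": true, "height": 3.75, "age": -2}
ruling out the remaining Shipment differences:
  enum State (field tier in record Shipment): symbol HELD removed -> a verdict-level change on Shipment — the shown value reads the same


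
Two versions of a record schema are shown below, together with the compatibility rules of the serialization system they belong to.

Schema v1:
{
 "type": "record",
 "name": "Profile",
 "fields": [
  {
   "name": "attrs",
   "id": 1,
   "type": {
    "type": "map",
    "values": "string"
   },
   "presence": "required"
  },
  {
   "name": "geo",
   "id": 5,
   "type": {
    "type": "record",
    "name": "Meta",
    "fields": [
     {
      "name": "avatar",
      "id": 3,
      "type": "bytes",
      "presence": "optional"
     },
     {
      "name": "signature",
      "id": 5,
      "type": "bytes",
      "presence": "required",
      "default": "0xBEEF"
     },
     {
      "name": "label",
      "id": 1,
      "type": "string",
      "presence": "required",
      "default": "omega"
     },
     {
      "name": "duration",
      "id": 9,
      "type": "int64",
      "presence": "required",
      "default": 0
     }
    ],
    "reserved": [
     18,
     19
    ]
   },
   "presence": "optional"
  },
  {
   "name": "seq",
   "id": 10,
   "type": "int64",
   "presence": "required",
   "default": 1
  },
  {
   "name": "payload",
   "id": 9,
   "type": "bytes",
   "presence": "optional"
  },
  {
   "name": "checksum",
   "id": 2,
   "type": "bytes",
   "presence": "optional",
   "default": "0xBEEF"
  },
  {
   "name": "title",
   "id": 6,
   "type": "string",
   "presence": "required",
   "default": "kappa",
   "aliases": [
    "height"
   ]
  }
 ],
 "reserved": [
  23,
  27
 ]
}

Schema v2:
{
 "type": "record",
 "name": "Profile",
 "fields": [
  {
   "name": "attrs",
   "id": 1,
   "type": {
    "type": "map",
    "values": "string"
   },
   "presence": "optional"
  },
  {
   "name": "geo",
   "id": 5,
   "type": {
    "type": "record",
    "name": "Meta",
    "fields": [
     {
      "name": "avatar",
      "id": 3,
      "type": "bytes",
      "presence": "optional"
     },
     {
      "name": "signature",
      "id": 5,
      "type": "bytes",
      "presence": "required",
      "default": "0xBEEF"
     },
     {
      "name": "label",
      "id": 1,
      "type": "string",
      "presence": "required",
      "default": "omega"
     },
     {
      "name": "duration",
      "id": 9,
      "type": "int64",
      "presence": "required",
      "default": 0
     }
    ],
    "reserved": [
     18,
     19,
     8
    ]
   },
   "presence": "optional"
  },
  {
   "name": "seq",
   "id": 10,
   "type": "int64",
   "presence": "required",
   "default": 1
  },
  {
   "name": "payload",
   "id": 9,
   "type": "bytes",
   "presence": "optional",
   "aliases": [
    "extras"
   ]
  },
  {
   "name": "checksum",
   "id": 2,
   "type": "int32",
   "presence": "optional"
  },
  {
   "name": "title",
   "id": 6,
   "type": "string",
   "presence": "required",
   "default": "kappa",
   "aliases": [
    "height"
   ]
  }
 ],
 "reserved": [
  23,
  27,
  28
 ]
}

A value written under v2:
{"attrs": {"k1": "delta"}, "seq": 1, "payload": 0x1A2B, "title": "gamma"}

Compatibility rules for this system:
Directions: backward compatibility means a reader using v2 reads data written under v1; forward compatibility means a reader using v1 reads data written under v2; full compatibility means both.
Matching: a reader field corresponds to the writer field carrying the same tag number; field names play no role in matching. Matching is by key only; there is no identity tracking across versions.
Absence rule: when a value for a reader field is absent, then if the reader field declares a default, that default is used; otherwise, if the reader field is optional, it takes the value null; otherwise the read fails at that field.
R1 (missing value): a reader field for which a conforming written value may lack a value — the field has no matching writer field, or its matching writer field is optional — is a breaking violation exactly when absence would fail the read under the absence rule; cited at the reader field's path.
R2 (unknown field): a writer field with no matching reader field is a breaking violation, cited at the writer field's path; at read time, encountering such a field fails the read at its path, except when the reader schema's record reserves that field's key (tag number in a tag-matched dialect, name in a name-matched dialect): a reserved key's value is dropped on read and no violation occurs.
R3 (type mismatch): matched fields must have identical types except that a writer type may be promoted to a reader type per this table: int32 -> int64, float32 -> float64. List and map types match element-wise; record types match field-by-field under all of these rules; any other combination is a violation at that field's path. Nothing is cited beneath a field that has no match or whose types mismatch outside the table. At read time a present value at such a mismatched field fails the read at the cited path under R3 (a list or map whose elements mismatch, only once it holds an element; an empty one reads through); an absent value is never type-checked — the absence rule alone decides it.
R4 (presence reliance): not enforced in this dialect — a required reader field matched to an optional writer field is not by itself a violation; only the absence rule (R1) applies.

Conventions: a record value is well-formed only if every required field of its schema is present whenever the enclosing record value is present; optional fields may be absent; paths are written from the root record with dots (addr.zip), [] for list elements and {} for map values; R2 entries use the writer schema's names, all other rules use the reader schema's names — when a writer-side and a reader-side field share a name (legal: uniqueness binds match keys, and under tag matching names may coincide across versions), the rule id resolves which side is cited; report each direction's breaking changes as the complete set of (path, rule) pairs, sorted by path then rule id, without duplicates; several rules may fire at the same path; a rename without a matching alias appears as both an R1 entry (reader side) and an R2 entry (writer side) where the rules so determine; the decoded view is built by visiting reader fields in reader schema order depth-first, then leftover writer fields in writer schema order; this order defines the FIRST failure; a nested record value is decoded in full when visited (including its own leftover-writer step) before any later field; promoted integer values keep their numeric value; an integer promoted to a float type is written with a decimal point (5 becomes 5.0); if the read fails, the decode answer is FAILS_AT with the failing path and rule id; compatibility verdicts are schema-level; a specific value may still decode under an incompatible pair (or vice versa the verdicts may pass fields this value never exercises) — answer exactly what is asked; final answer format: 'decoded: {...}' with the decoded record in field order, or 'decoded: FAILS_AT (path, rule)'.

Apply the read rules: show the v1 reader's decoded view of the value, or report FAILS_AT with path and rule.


decoded: {"attrs": {"k1": "delta"}, "geo": null, "seq": 1, "payload": 0x1A2B, "checksum": 0xBEEF, "title": "gamma"}

in Profile below, arrows point writer -> reader
decode (reader v1):
  attrs := {"k1": "delta"}
  geo := null (absent, optional -> null)
  seq := 1
  payload := 0x1A2B
  checksum := 0xBEEF (absent -> default)
  title := "gamma"
  => decoded: {"attrs": {"k1": "delta"}, "geo": null, "seq": 1, "payload": 0x1A2B, "checksum": 0xBEEF, "title": "gamma"}
the rest of the Profile diff is inert for this question:
  field checksum in record Profile: type bytes changed to int32 (its default is dropped) -> changes Profile's schema-level verdicts only — the decode of this value is the same
  field attrs in record Profile: required changed to optional -> changes Profile's schema-level verdicts only — the decode of this value is the same
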